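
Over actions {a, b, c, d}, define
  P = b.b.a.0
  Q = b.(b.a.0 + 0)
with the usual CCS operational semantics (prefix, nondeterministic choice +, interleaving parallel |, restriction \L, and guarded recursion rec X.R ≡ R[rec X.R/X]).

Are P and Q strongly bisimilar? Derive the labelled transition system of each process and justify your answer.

YES

LTS(P): 4 reachable states
  u0 = b.b.a.0 → -b-> u1
  u1 = b.a.0 → -b-> u2
  u2 = a.0 → -a-> u3
  u3 = 0 → stopped
LTS(Q): 4 reachable states
  v0 = b.(b.a.0 + 0) → -b-> v1
  v1 = b.a.0 + 0 → -b-> v2
  v2 = a.0 → -a-> v3
  v3 = 0 → stopped
Partition-refinement fixed point:
  B0 = {u0, v0}
  B1 = {u1, v1}
  B2 = {u2, v2}
  B3 = {u3, v3}
u0 ∈ B0, v0 ∈ B0 → same block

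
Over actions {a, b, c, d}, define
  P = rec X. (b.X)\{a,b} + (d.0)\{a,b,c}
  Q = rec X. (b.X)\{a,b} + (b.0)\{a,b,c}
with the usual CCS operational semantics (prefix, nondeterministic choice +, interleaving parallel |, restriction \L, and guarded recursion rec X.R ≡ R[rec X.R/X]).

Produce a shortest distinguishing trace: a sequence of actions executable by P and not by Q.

Reachable graph of P (2 states):
  u0 = rec X. (b.X)\{a,b} + (d.0)\{a,b,c} | -d-> u1
  u1 = 0\{a,b,c} | (no moves)
Reachable graph of Q (1 states):
  v0 = rec X. (b.X)\{a,b} + (b.0)\{a,b,c} | (no moves)
Executing d from P (initial set {u0}):
  step 1 (d): {u1}
  ✓ P
Executing d from Q (initial set {v0}):
  step 1 (d): ∅  — Q cannot continue

d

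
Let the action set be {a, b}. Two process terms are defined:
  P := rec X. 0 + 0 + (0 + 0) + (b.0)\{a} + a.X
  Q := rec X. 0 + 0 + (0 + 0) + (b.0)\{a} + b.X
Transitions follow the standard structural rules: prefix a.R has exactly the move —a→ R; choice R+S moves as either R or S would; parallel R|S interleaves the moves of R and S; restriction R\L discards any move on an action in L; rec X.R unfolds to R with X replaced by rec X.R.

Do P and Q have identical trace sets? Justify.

LTS(P): 2 reachable states
  p0 = rec X. 0 + 0 + (0 + 0) + (b.0)\{a} + a.X :: =a=> p0, =b=> p1
  p1 = 0\{a} :: ∅
LTS(Q): 2 reachable states
  q0 = rec X. 0 + 0 + (0 + 0) + (b.0)\{a} + b.X :: =b=> q0, =b=> q1
  q1 = 0\{a} :: ∅
Trace ⟨a⟩ through P, begin at {p0}:
  [1] a ⇒ {p0}
  ✓ P
Trace ⟨a⟩ through Q, begin at {q0}:
  [1] a ⇒ no successor for Q

trace-distinct — witness ⟨a⟩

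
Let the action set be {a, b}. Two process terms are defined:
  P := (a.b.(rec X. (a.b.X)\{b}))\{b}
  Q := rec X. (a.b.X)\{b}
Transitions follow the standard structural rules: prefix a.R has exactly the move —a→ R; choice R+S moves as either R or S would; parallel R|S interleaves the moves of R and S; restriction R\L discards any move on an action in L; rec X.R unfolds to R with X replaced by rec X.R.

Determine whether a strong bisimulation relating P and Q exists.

YES

LTS(P): 2 reachable states
  s0 = (a.b.(rec X. (a.b.X)\{b}))\{b} :: ··a··> s1
  s1 = (b.(rec X. (a.b.X)\{b}))\{b} :: deadlocked
LTS(Q): 2 reachable states
  t0 = rec X. (a.b.X)\{b} :: ··a··> t1
  t1 = (b.(rec X. (a.b.X)\{b}))\{b} :: deadlocked
Coarsest stable partition (strong bisimilarity classes):
  B0 = {s0, t0}
  B1 = {s1, t1}
s0 ∈ B0, t0 ∈ B0 → same block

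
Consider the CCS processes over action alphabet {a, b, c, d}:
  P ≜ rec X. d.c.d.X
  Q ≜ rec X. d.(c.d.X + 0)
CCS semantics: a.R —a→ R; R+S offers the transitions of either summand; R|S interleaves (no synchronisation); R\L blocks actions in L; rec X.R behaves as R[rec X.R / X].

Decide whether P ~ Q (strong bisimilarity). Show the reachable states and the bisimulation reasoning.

P ~ Q

P's transition system — 3 states:
  p0 = rec X. d.c.d.X has moves =d=> p1
  p1 = c.d.(rec X. d.c.d.X) has moves =c=> p2
  p2 = d.(rec X. d.c.d.X) has moves =d=> p0
Q's transition system — 3 states:
  q0 = rec X. d.(c.d.X + 0) has moves =d=> q1
  q1 = c.d.(rec X. d.(c.d.X + 0)) + 0 has moves =c=> q2
  q2 = d.(rec X. d.(c.d.X + 0)) has moves =d=> q0
Coarsest stable partition (strong bisimilarity classes):
  B0 = {p0, q0}
  B1 = {p1, q1}
  B2 = {p2, q2}
p0 ∈ B0, q0 ∈ B0 → same block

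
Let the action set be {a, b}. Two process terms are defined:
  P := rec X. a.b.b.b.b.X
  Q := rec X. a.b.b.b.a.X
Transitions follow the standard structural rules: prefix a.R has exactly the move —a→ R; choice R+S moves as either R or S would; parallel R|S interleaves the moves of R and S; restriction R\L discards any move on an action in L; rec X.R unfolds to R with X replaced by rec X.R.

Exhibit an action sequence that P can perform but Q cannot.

LTS(P): 5 reachable states
  s0 = rec X. a.b.b.b.b.X | -a-> s1
  s1 = b.b.b.b.(rec X. a.b.b.b.b.X) | -b-> s2
  s2 = b.b.b.(rec X. a.b.b.b.b.X) | -b-> s3
  s3 = b.b.(rec X. a.b.b.b.b.X) | -b-> s4
  s4 = b.(rec X. a.b.b.b.b.X) | -b-> s0
LTS(Q): 5 reachable states
  t0 = rec X. a.b.b.b.a.X | -a-> t1
  t1 = b.b.b.a.(rec X. a.b.b.b.a.X) | -b-> t2
  t2 = b.b.a.(rec X. a.b.b.b.a.X) | -b-> t3
  t3 = b.a.(rec X. a.b.b.b.a.X) | -b-> t4
  t4 = a.(rec X. a.b.b.b.a.X) | -a-> t0
Executing abbbb from P (initial set {s0}):
  after a @ step 1: {s1}
  after b @ step 2: {s2}
  after b @ step 3: {s3}
  after b @ step 4: {s4}
  after b @ step 5: {s0}
  ✓ P
Executing abbbb from Q (initial set {t0}):
  after a @ step 1: {t1}
  after b @ step 2: {t2}
  after b @ step 3: {t3}
  after b @ step 4: {t4}
  after b @ step 5: ∅  — Q cannot continue

abbbb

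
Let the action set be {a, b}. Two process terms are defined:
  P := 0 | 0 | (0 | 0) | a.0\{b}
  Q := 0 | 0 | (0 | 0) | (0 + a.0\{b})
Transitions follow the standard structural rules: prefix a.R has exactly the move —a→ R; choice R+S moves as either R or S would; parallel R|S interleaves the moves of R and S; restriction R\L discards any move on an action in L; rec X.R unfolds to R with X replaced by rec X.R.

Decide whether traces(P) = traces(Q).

trace-equivalent

P's transition system — 2 states:
  s0 = 0 | 0 | (0 | 0) | a.0\{b} has moves —a→ s1
  s1 = 0 | 0 | (0 | 0) | 0\{b} has moves ·
Q's transition system — 2 states:
  t0 = 0 | 0 | (0 | 0) | (0 + a.0\{b}) has moves —a→ t1
  t1 = 0 | 0 | (0 | 0) | 0\{b} has moves ·
Bisimilarity quotient blocks:
  B0 = {s0, t0}
  B1 = {s1, t1}
s0 ∈ B0, t0 ∈ B0 → same block
Bisimilar ⇒ trace-equivalent.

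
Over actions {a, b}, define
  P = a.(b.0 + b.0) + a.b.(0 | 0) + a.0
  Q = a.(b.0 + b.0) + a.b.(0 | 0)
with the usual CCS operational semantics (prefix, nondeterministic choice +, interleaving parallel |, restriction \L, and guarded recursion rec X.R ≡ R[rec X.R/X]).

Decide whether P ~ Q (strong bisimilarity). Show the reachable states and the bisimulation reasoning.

LTS(P): 5 reachable states
  u0 = a.(b.0 + b.0) + a.b.(0 | 0) + a.0 → ··a··> u1, ··a··> u2, ··a··> u3
  u1 = 0 → ∅
  u2 = b.(0 | 0) → ··b··> u4
  u3 = b.0 + b.0 → ··b··> u1
  u4 = 0 | 0 → ∅
LTS(Q): 5 reachable states
  v0 = a.(b.0 + b.0) + a.b.(0 | 0) → ··a··> v1, ··a··> v2
  v1 = b.(0 | 0) → ··b··> v3
  v2 = b.0 + b.0 → ··b··> v4
  v3 = 0 | 0 → ∅
  v4 = 0 → ∅
Coarsest stable partition (strong bisimilarity classes):
  B0 = {u0}
  B1 = {u2, u3, v1, v2}
  B2 = {u1, u4, v3, v4}
  B3 = {v0}
u0 ∈ B0, v0 ∈ B3 → different blocks

NO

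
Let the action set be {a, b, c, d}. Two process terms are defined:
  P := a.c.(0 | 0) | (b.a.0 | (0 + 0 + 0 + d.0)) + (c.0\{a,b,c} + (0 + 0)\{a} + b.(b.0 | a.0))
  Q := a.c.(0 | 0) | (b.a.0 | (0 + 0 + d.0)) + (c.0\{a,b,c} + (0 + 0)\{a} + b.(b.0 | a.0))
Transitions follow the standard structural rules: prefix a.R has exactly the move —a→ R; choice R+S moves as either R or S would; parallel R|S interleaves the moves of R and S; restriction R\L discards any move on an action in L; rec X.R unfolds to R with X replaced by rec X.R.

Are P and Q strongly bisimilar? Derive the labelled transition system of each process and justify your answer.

YES

P's transition system — 23 states:
  m0 = a.c.(0 | 0) | (b.a.0 | (0 + 0 + 0 + d.0)) + (c.0\{a,b,c} + (0 + 0)\{a} + b.(b.0 | a.0)) → --a--▸ m1, --b--▸ m2, --b--▸ m3, --c--▸ m4, --d--▸ m5
  m1 = c.(0 | 0) | (b.a.0 | (0 + 0 + 0 + d.0)) → --b--▸ m6, --c--▸ m7, --d--▸ m8
  m2 = a.c.(0 | 0) | (a.0 | (0 + 0 + 0 + d.0)) → --a--▸ m6, --a--▸ m9, --d--▸ m10
  m3 = b.0 | a.0 → --a--▸ m11, --b--▸ m12
  m4 = 0\{a,b,c} → (no moves)
  m5 = a.c.(0 | 0) | (b.a.0 | 0) → --a--▸ m8, --b--▸ m10
  m6 = c.(0 | 0) | (a.0 | (0 + 0 + 0 + d.0)) → --a--▸ m13, --c--▸ m14, --d--▸ m15
  m7 = 0 | 0 | (b.a.0 | (0 + 0 + 0 + d.0)) → --b--▸ m14, --d--▸ m16
  m8 = c.(0 | 0) | (b.a.0 | 0) → --b--▸ m15, --c--▸ m16
  m9 = a.c.(0 | 0) | (0 | (0 + 0 + 0 + d.0)) → --a--▸ m13, --d--▸ m17
  m10 = a.c.(0 | 0) | (a.0 | 0) → --a--▸ m15, --a--▸ m17
  m11 = b.0 | 0 → --b--▸ m18
  m12 = 0 | a.0 → --a--▸ m18
  m13 = c.(0 | 0) | (0 | (0 + 0 + 0 + d.0)) → --c--▸ m19, --d--▸ m20
  m14 = 0 | 0 | (a.0 | (0 + 0 + 0 + d.0)) → --a--▸ m19, --d--▸ m21
  m15 = c.(0 | 0) | (a.0 | 0) → --a--▸ m20, --c--▸ m21
  m16 = 0 | 0 | (b.a.0 | 0) → --b--▸ m21
  m17 = a.c.(0 | 0) | (0 | 0) → --a--▸ m20
  m18 = 0 | 0 → (no moves)
  m19 = 0 | 0 | (0 | (0 + 0 + 0 + d.0)) → --d--▸ m22
  m20 = c.(0 | 0) | (0 | 0) → --c--▸ m22
  m21 = 0 | 0 | (a.0 | 0) → --a--▸ m22
  m22 = 0 | 0 | (0 | 0) → (no moves)
Q's transition system — 23 states:
  n0 = a.c.(0 | 0) | (b.a.0 | (0 + 0 + d.0)) + (c.0\{a,b,c} + (0 + 0)\{a} + b.(b.0 | a.0)) → --a--▸ n1, --b--▸ n2, --b--▸ n3, --c--▸ n4, --d--▸ n5
  n1 = c.(0 | 0) | (b.a.0 | (0 + 0 + d.0)) → --b--▸ n6, --c--▸ n7, --d--▸ n8
  n2 = a.c.(0 | 0) | (a.0 | (0 + 0 + d.0)) → --a--▸ n6, --a--▸ n9, --d--▸ n10
  n3 = b.0 | a.0 → --a--▸ n11, --b--▸ n12
  n4 = 0\{a,b,c} → (no moves)
  n5 = a.c.(0 | 0) | (b.a.0 | 0) → --a--▸ n8, --b--▸ n10
  n6 = c.(0 | 0) | (a.0 | (0 + 0 + d.0)) → --a--▸ n13, --c--▸ n14, --d--▸ n15
  n7 = 0 | 0 | (b.a.0 | (0 + 0 + d.0)) → --b--▸ n14, --d--▸ n16
  n8 = c.(0 | 0) | (b.a.0 | 0) → --b--▸ n15, --c--▸ n16
  n9 = a.c.(0 | 0) | (0 | (0 + 0 + d.0)) → --a--▸ n13, --d--▸ n17
  n10 = a.c.(0 | 0) | (a.0 | 0) → --a--▸ n15, --a--▸ n17
  n11 = b.0 | 0 → --b--▸ n18
  n12 = 0 | a.0 → --a--▸ n18
  n13 = c.(0 | 0) | (0 | (0 + 0 + d.0)) → --c--▸ n19, --d--▸ n20
  n14 = 0 | 0 | (a.0 | (0 + 0 + d.0)) → --a--▸ n19, --d--▸ n21
  n15 = c.(0 | 0) | (a.0 | 0) → --a--▸ n20, --c--▸ n21
  n16 = 0 | 0 | (b.a.0 | 0) → --b--▸ n21
  n17 = a.c.(0 | 0) | (0 | 0) → --a--▸ n20
  n18 = 0 | 0 → (no moves)
  n19 = 0 | 0 | (0 | (0 + 0 + d.0)) → --d--▸ n22
  n20 = c.(0 | 0) | (0 | 0) → --c--▸ n22
  n21 = 0 | 0 | (a.0 | 0) → --a--▸ n22
  n22 = 0 | 0 | (0 | 0) → (no moves)
Bisimilarity quotient blocks:
  B0 = {m0, n0}
  B1 = {m5, n5}
  B2 = {m10, n10}
  B3 = {m15, n15}
  B4 = {m12, m21, n12, n21}
  B5 = {m18, m22, m4, n18, n22, n4}
  B6 = {m20, n20}
  B7 = {m17, n17}
  B8 = {m8, n8}
  B9 = {m16, n16}
  B10 = {m2, n2}
  B11 = {m9, n9}
  B12 = {m13, n13}
  B13 = {m19, n19}
  B14 = {m6, n6}
  B15 = {m14, n14}
  B16 = {m3, n3}
  B17 = {m11, n11}
  B18 = {m1, n1}
  B19 = {m7, n7}
m0 ∈ B0, n0 ∈ B0 → same block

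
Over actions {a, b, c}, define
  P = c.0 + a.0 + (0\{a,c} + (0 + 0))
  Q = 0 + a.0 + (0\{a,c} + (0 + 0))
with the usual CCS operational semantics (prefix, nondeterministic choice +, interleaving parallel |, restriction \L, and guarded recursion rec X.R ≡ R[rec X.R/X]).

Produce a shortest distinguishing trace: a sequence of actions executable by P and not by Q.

P's transition system — 2 states:
  p0 = c.0 + a.0 + (0\{a,c} + (0 + 0)) has moves =a=> p1, =c=> p1
  p1 = 0 has moves stopped
Q's transition system — 2 states:
  q0 = 0 + a.0 + (0\{a,c} + (0 + 0)) has moves =a=> q1
  q1 = 0 has moves stopped
Trace ⟨c⟩ through P, begin at {p0}:
  after c @ step 1: {p1}
  ✓ P
Trace ⟨c⟩ through Q, begin at {q0}:
  after c @ step 1: ∅  — Q cannot continue

c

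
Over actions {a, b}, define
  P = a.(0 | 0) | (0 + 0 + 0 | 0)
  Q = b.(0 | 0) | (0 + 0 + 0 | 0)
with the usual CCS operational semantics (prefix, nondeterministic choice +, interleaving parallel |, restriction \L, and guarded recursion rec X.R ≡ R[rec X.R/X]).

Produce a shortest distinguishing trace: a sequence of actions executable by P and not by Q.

a

Reachable graph of P (2 states):
  s0 = a.(0 | 0) | (0 + 0 + 0 | 0) ⊢ -a-> s1
  s1 = 0 | 0 | (0 + 0 + 0 | 0) ⊢ stopped
Reachable graph of Q (2 states):
  t0 = b.(0 | 0) | (0 + 0 + 0 | 0) ⊢ -b-> t1
  t1 = 0 | 0 | (0 + 0 + 0 | 0) ⊢ stopped
Executing a from P (initial set {s0}):
  step 1 (a): {s1}
  ✓ P
Executing a from Q (initial set {t0}):
  step 1 (a): no successor for Q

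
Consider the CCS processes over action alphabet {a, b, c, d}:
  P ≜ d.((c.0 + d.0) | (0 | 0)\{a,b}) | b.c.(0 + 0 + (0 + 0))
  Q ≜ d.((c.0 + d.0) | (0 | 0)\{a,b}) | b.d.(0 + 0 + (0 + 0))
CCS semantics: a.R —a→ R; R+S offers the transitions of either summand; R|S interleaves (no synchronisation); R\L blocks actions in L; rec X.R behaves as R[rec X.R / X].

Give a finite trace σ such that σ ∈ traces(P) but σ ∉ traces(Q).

P's transition system — 9 states:
  s0 = d.((c.0 + d.0) | (0 | 0)\{a,b}) | b.c.(0 + 0 + (0 + 0)) → =b=> s1, =d=> s2
  s1 = d.((c.0 + d.0) | (0 | 0)\{a,b}) | c.(0 + 0 + (0 + 0)) → =c=> s3, =d=> s4
  s2 = (c.0 + d.0) | (0 | 0)\{a,b} | b.c.(0 + 0 + (0 + 0)) → =b=> s4, =c=> s5, =d=> s5
  s3 = d.((c.0 + d.0) | (0 | 0)\{a,b}) | (0 + 0 + (0 + 0)) → =d=> s6
  s4 = (c.0 + d.0) | (0 | 0)\{a,b} | c.(0 + 0 + (0 + 0)) → =c=> s6, =c=> s7, =d=> s7
  s5 = 0 | (0 | 0)\{a,b} | b.c.(0 + 0 + (0 + 0)) → =b=> s7
  s6 = (c.0 + d.0) | (0 | 0)\{a,b} | (0 + 0 + (0 + 0)) → =c=> s8, =d=> s8
  s7 = 0 | (0 | 0)\{a,b} | c.(0 + 0 + (0 + 0)) → =c=> s8
  s8 = 0 | (0 | 0)\{a,b} | (0 + 0 + (0 + 0)) → ∅
Q's transition system — 9 states:
  t0 = d.((c.0 + d.0) | (0 | 0)\{a,b}) | b.d.(0 + 0 + (0 + 0)) → =b=> t1, =d=> t2
  t1 = d.((c.0 + d.0) | (0 | 0)\{a,b}) | d.(0 + 0 + (0 + 0)) → =d=> t3, =d=> t4
  t2 = (c.0 + d.0) | (0 | 0)\{a,b} | b.d.(0 + 0 + (0 + 0)) → =b=> t3, =c=> t5, =d=> t5
  t3 = (c.0 + d.0) | (0 | 0)\{a,b} | d.(0 + 0 + (0 + 0)) → =c=> t6, =d=> t6, =d=> t7
  t4 = d.((c.0 + d.0) | (0 | 0)\{a,b}) | (0 + 0 + (0 + 0)) → =d=> t7
  t5 = 0 | (0 | 0)\{a,b} | b.d.(0 + 0 + (0 + 0)) → =b=> t6
  t6 = 0 | (0 | 0)\{a,b} | d.(0 + 0 + (0 + 0)) → =d=> t8
  t7 = (c.0 + d.0) | (0 | 0)\{a,b} | (0 + 0 + (0 + 0)) → =c=> t8, =d=> t8
  t8 = 0 | (0 | 0)\{a,b} | (0 + 0 + (0 + 0)) → ∅
Run σ = ⟨bc⟩ on P: start {s0}
  after b @ step 1: {s1}
  after c @ step 2: {s3}
  ✓ P
Run σ = ⟨bc⟩ on Q: start {t0}
  after b @ step 1: {t1}
  after c @ step 2: no successor for Q

bc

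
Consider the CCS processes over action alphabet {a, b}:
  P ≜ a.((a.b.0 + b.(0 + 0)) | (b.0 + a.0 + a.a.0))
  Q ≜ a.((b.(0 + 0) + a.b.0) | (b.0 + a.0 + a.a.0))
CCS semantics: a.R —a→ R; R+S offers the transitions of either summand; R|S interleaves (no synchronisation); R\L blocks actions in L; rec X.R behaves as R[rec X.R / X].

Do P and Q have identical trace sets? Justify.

traces(P) = traces(Q)

P's transition system — 13 states:
  m0 = a.((a.b.0 + b.(0 + 0)) | (b.0 + a.0 + a.a.0)) has moves --a--▸ m1
  m1 = (a.b.0 + b.(0 + 0)) | (b.0 + a.0 + a.a.0) has moves --a--▸ m2, --a--▸ m3, --a--▸ m4, --b--▸ m2, --b--▸ m5
  m2 = (a.b.0 + b.(0 + 0)) | 0 has moves --a--▸ m6, --b--▸ m7
  m3 = (a.b.0 + b.(0 + 0)) | a.0 has moves --a--▸ m2, --a--▸ m8, --b--▸ m9
  m4 = b.0 | (b.0 + a.0 + a.a.0) has moves --a--▸ m6, --a--▸ m8, --b--▸ m10, --b--▸ m6
  m5 = (0 + 0) | (b.0 + a.0 + a.a.0) has moves --a--▸ m7, --a--▸ m9, --b--▸ m7
  m6 = b.0 | 0 has moves --b--▸ m11
  m7 = (0 + 0) | 0 has moves stopped
  m8 = b.0 | a.0 has moves --a--▸ m6, --b--▸ m12
  m9 = (0 + 0) | a.0 has moves --a--▸ m7
  m10 = 0 | (b.0 + a.0 + a.a.0) has moves --a--▸ m11, --a--▸ m12, --b--▸ m11
  m11 = 0 | 0 has moves stopped
  m12 = 0 | a.0 has moves --a--▸ m11
Q's transition system — 13 states:
  n0 = a.((b.(0 + 0) + a.b.0) | (b.0 + a.0 + a.a.0)) has moves --a--▸ n1
  n1 = (b.(0 + 0) + a.b.0) | (b.0 + a.0 + a.a.0) has moves --a--▸ n2, --a--▸ n3, --a--▸ n4, --b--▸ n2, --b--▸ n5
  n2 = (b.(0 + 0) + a.b.0) | 0 has moves --a--▸ n6, --b--▸ n7
  n3 = (b.(0 + 0) + a.b.0) | a.0 has moves --a--▸ n2, --a--▸ n8, --b--▸ n9
  n4 = b.0 | (b.0 + a.0 + a.a.0) has moves --a--▸ n6, --a--▸ n8, --b--▸ n10, --b--▸ n6
  n5 = (0 + 0) | (b.0 + a.0 + a.a.0) has moves --a--▸ n7, --a--▸ n9, --b--▸ n7
  n6 = b.0 | 0 has moves --b--▸ n11
  n7 = (0 + 0) | 0 has moves stopped
  n8 = b.0 | a.0 has moves --a--▸ n6, --b--▸ n12
  n9 = (0 + 0) | a.0 has moves --a--▸ n7
  n10 = 0 | (b.0 + a.0 + a.a.0) has moves --a--▸ n11, --a--▸ n12, --b--▸ n11
  n11 = 0 | 0 has moves stopped
  n12 = 0 | a.0 has moves --a--▸ n11
Partition-refinement fixed point:
  B0 = {m0, n0}
  B1 = {m1, n1}
  B2 = {m2, n2}
  B3 = {m11, m7, n11, n7}
  B4 = {m6, n6}
  B5 = {m10, m5, n10, n5}
  B6 = {m12, m9, n12, n9}
  B7 = {m4, n4}
  B8 = {m8, n8}
  B9 = {m3, n3}
m0 ∈ B0, n0 ∈ B0 → same block
Bisimilar ⇒ trace-equivalent.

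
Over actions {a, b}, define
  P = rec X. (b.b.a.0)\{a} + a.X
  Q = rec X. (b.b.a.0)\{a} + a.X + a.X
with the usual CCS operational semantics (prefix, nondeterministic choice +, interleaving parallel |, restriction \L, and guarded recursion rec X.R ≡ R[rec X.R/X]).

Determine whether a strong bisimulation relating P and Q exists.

P's transition system — 3 states:
  u0 = rec X. (b.b.a.0)\{a} + a.X → -a-> u0, -b-> u1
  u1 = (b.a.0)\{a} → -b-> u2
  u2 = (a.0)\{a} → ∅
Q's transition system — 3 states:
  v0 = rec X. (b.b.a.0)\{a} + a.X + a.X → -a-> v0, -b-> v1
  v1 = (b.a.0)\{a} → -b-> v2
  v2 = (a.0)\{a} → ∅
Partition-refinement fixed point:
  B0 = {u0, v0}
  B1 = {u1, v1}
  B2 = {u2, v2}
u0 ∈ B0, v0 ∈ B0 → same block

P ~ Q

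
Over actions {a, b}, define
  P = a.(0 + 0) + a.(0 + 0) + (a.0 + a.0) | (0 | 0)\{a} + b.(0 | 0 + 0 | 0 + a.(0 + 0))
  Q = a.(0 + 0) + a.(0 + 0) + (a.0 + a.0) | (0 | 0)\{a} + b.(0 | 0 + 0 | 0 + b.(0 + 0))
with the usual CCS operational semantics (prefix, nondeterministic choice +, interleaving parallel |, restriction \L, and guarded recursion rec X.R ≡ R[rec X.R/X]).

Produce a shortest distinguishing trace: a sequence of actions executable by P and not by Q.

ba

P's transition system — 4 states:
  s0 = a.(0 + 0) + a.(0 + 0) + (a.0 + a.0) | (0 | 0)\{a} + b.(0 | 0 + 0 | 0 + a.(0 + 0)) | --a--▸ s1, --a--▸ s2, --b--▸ s3
  s1 = 0 + 0 | deadlocked
  s2 = 0 | (0 | 0)\{a} | deadlocked
  s3 = 0 | 0 + 0 | 0 + a.(0 + 0) | --a--▸ s1
Q's transition system — 4 states:
  t0 = a.(0 + 0) + a.(0 + 0) + (a.0 + a.0) | (0 | 0)\{a} + b.(0 | 0 + 0 | 0 + b.(0 + 0)) | --a--▸ t1, --a--▸ t2, --b--▸ t3
  t1 = 0 + 0 | deadlocked
  t2 = 0 | (0 | 0)\{a} | deadlocked
  t3 = 0 | 0 + 0 | 0 + b.(0 + 0) | --b--▸ t1
Executing ba from P (initial set {s0}):
  [1] b ⇒ {s3}
  [2] a ⇒ {s1}
  P completes σ.
Executing ba from Q (initial set {t0}):
  [1] b ⇒ {t3}
  [2] a ⇒ ∅  — Q cannot continue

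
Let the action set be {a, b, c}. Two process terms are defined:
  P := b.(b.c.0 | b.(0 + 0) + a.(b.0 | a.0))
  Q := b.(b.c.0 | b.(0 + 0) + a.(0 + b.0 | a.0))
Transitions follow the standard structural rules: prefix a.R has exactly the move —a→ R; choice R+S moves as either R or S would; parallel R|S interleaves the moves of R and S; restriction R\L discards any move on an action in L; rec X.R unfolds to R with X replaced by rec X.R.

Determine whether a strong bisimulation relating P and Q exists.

LTS(P): 11 reachable states
  p0 = b.(b.c.0 | b.(0 + 0) + a.(b.0 | a.0)) has moves -b-> p1
  p1 = b.c.0 | b.(0 + 0) + a.(b.0 | a.0) has moves -a-> p2, -b-> p3, -b-> p4
  p2 = b.0 | a.0 has moves -a-> p5, -b-> p6
  p3 = b.c.0 | (0 + 0) has moves -b-> p7
  p4 = c.0 | b.(0 + 0) has moves -b-> p7, -c-> p8
  p5 = b.0 | 0 has moves -b-> p9
  p6 = 0 | a.0 has moves -a-> p9
  p7 = c.0 | (0 + 0) has moves -c-> p10
  p8 = 0 | b.(0 + 0) has moves -b-> p10
  p9 = 0 | 0 has moves deadlocked
  p10 = 0 | (0 + 0) has moves deadlocked
LTS(Q): 11 reachable states
  q0 = b.(b.c.0 | b.(0 + 0) + a.(0 + b.0 | a.0)) has moves -b-> q1
  q1 = b.c.0 | b.(0 + 0) + a.(0 + b.0 | a.0) has moves -a-> q2, -b-> q3, -b-> q4
  q2 = 0 + b.0 | a.0 has moves -a-> q5, -b-> q6
  q3 = b.c.0 | (0 + 0) has moves -b-> q7
  q4 = c.0 | b.(0 + 0) has moves -b-> q7, -c-> q8
  q5 = b.0 | 0 has moves -b-> q9
  q6 = 0 | a.0 has moves -a-> q9
  q7 = c.0 | (0 + 0) has moves -c-> q10
  q8 = 0 | b.(0 + 0) has moves -b-> q10
  q9 = 0 | 0 has moves deadlocked
  q10 = 0 | (0 + 0) has moves deadlocked
Partition-refinement fixed point:
  B0 = {p0, q0}
  B1 = {p1, q1}
  B2 = {p4, q4}
  B3 = {p5, p8, q5, q8}
  B4 = {p10, p9, q10, q9}
  B5 = {p7, q7}
  B6 = {p2, q2}
  B7 = {p6, q6}
  B8 = {p3, q3}
p0 ∈ B0, q0 ∈ B0 → same block

YES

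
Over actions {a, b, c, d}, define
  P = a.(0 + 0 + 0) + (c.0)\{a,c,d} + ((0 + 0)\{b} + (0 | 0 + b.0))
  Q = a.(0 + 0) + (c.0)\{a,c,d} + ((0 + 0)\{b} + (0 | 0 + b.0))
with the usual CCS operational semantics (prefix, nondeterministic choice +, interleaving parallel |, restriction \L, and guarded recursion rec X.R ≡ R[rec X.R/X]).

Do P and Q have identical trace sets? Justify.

P's transition system — 3 states:
  s0 = a.(0 + 0 + 0) + (c.0)\{a,c,d} + ((0 + 0)\{b} + (0 | 0 + b.0)) :: =a=> s1, =b=> s2
  s1 = 0 + 0 + 0 :: deadlocked
  s2 = 0 :: deadlocked
Q's transition system — 3 states:
  t0 = a.(0 + 0) + (c.0)\{a,c,d} + ((0 + 0)\{b} + (0 | 0 + b.0)) :: =a=> t1, =b=> t2
  t1 = 0 + 0 :: deadlocked
  t2 = 0 :: deadlocked
Coarsest stable partition (strong bisimilarity classes):
  B0 = {s0, t0}
  B1 = {s1, s2, t1, t2}
s0 ∈ B0, t0 ∈ B0 → same block
Bisimilar ⇒ trace-equivalent.

trace-equivalent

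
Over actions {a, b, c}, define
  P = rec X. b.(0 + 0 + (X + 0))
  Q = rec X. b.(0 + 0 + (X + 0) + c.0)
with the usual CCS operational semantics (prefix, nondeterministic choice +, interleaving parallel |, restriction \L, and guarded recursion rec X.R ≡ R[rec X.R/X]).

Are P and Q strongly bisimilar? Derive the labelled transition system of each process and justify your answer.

NO

LTS(P): 2 reachable states
  m0 = rec X. b.(0 + 0 + (X + 0)) has moves ··b··> m1
  m1 = 0 + 0 + ((rec X. b.(0 + 0 + (X + 0))) + 0) has moves ··b··> m1
LTS(Q): 3 reachable states
  n0 = rec X. b.(0 + 0 + (X + 0) + c.0) has moves ··b··> n1
  n1 = 0 + 0 + ((rec X. b.(0 + 0 + (X + 0) + c.0)) + 0) + c.0 has moves ··b··> n1, ··c··> n2
  n2 = 0 has moves ∅
Coarsest stable partition (strong bisimilarity classes):
  B0 = {m0, m1}
  B1 = {n0}
  B2 = {n1}
  B3 = {n2}
m0 ∈ B0, n0 ∈ B1 → different blocks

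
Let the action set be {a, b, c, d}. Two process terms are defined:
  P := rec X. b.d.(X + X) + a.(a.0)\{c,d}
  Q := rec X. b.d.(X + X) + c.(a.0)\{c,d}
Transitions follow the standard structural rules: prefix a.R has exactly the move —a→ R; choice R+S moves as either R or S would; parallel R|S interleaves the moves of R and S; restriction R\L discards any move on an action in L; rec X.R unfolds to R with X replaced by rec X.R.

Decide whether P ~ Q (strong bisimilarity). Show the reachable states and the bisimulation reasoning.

P's transition system — 5 states:
  p0 = rec X. b.d.(X + X) + a.(a.0)\{c,d} has moves -a-> p1, -b-> p2
  p1 = (a.0)\{c,d} has moves -a-> p3
  p2 = d.((rec X. b.d.(X + X) + a.(a.0)\{c,d}) + (rec X. b.d.(X + X) + a.(a.0)\{c,d})) has moves -d-> p4
  p3 = 0\{c,d} has moves (no moves)
  p4 = (rec X. b.d.(X + X) + a.(a.0)\{c,d}) + (rec X. b.d.(X + X) + a.(a.0)\{c,d}) has moves -a-> p1, -b-> p2
Q's transition system — 5 states:
  q0 = rec X. b.d.(X + X) + c.(a.0)\{c,d} has moves -b-> q1, -c-> q2
  q1 = d.((rec X. b.d.(X + X) + c.(a.0)\{c,d}) + (rec X. b.d.(X + X) + c.(a.0)\{c,d})) has moves -d-> q3
  q2 = (a.0)\{c,d} has moves -a-> q4
  q3 = (rec X. b.d.(X + X) + c.(a.0)\{c,d}) + (rec X. b.d.(X + X) + c.(a.0)\{c,d}) has moves -b-> q1, -c-> q2
  q4 = 0\{c,d} has moves (no moves)
Partition-refinement fixed point:
  B0 = {p0, p4}
  B1 = {p2}
  B2 = {p1, q2}
  B3 = {p3, q4}
  B4 = {q0, q3}
  B5 = {q1}
p0 ∈ B0, q0 ∈ B4 → different blocks

P ≁ Q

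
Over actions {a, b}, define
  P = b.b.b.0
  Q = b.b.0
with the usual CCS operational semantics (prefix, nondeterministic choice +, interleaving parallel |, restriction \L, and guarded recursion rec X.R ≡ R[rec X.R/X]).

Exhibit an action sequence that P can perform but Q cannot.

Reachable graph of P (4 states):
  u0 = b.b.b.0 | -b-> u1
  u1 = b.b.0 | -b-> u2
  u2 = b.0 | -b-> u3
  u3 = 0 | deadlocked
Reachable graph of Q (3 states):
  v0 = b.b.0 | -b-> v1
  v1 = b.0 | -b-> v2
  v2 = 0 | deadlocked
Executing bbb from P (initial set {u0}):
  after b @ step 1: {u1}
  after b @ step 2: {u2}
  after b @ step 3: {u3}
  — P admits the full trace.
Executing bbb from Q (initial set {v0}):
  after b @ step 1: {v1}
  after b @ step 2: {v2}
  after b @ step 3: no successor for Q

bbb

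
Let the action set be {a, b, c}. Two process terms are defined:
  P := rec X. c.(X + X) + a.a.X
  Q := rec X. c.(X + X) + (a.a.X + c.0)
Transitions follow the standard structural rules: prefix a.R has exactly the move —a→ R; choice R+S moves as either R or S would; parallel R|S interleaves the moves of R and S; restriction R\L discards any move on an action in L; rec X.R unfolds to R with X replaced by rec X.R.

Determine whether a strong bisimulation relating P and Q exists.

P's transition system — 3 states:
  s0 = rec X. c.(X + X) + a.a.X → —a→ s1, —c→ s2
  s1 = a.(rec X. c.(X + X) + a.a.X) → —a→ s0
  s2 = (rec X. c.(X + X) + a.a.X) + (rec X. c.(X + X) + a.a.X) → —a→ s1, —c→ s2
Q's transition system — 4 states:
  t0 = rec X. c.(X + X) + (a.a.X + c.0) → —a→ t1, —c→ t2, —c→ t3
  t1 = a.(rec X. c.(X + X) + (a.a.X + c.0)) → —a→ t0
  t2 = (rec X. c.(X + X) + (a.a.X + c.0)) + (rec X. c.(X + X) + (a.a.X + c.0)) → —a→ t1, —c→ t2, —c→ t3
  t3 = 0 → deadlocked
Partition-refinement fixed point:
  B0 = {s0, s2}
  B1 = {s1}
  B2 = {t0, t2}
  B3 = {t1}
  B4 = {t3}
s0 ∈ B0, t0 ∈ B2 → different blocks

NO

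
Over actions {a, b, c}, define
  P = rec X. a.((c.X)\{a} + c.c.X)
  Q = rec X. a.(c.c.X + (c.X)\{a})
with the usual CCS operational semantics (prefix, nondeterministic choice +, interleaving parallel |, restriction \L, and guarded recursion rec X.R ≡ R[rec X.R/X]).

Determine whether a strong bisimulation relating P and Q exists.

P's transition system — 4 states:
  s0 = rec X. a.((c.X)\{a} + c.c.X) → ··a··> s1
  s1 = (c.(rec X. a.((c.X)\{a} + c.c.X)))\{a} + c.c.(rec X. a.((c.X)\{a} + c.c.X)) → ··c··> s2, ··c··> s3
  s2 = (rec X. a.((c.X)\{a} + c.c.X))\{a} → deadlocked
  s3 = c.(rec X. a.((c.X)\{a} + c.c.X)) → ··c··> s0
Q's transition system — 4 states:
  t0 = rec X. a.(c.c.X + (c.X)\{a}) → ··a··> t1
  t1 = c.c.(rec X. a.(c.c.X + (c.X)\{a})) + (c.(rec X. a.(c.c.X + (c.X)\{a})))\{a} → ··c··> t2, ··c··> t3
  t2 = (rec X. a.(c.c.X + (c.X)\{a}))\{a} → deadlocked
  t3 = c.(rec X. a.(c.c.X + (c.X)\{a})) → ··c··> t0
Coarsest stable partition (strong bisimilarity classes):
  B0 = {s0, t0}
  B1 = {s1, t1}
  B2 = {s3, t3}
  B3 = {s2, t2}
s0 ∈ B0, t0 ∈ B0 → same block

P ~ Q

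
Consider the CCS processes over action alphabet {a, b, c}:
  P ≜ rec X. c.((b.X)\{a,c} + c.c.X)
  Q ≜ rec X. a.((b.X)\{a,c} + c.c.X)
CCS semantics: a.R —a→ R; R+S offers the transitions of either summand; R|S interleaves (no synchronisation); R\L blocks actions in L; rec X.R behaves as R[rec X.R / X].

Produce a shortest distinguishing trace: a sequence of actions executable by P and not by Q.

P's transition system — 4 states:
  p0 = rec X. c.((b.X)\{a,c} + c.c.X) ⊢ --c--▸ p1
  p1 = (b.(rec X. c.((b.X)\{a,c} + c.c.X)))\{a,c} + c.c.(rec X. c.((b.X)\{a,c} + c.c.X)) ⊢ --b--▸ p2, --c--▸ p3
  p2 = (rec X. c.((b.X)\{a,c} + c.c.X))\{a,c} ⊢ stopped
  p3 = c.(rec X. c.((b.X)\{a,c} + c.c.X)) ⊢ --c--▸ p0
Q's transition system — 4 states:
  q0 = rec X. a.((b.X)\{a,c} + c.c.X) ⊢ --a--▸ q1
  q1 = (b.(rec X. a.((b.X)\{a,c} + c.c.X)))\{a,c} + c.c.(rec X. a.((b.X)\{a,c} + c.c.X)) ⊢ --b--▸ q2, --c--▸ q3
  q2 = (rec X. a.((b.X)\{a,c} + c.c.X))\{a,c} ⊢ stopped
  q3 = c.(rec X. a.((b.X)\{a,c} + c.c.X)) ⊢ --c--▸ q0
Run σ = ⟨c⟩ on P: start {p0}
  after c @ step 1: {p1}
  P completes σ.
Run σ = ⟨c⟩ on Q: start {q0}
  after c @ step 1: ∅ (Q stuck)

c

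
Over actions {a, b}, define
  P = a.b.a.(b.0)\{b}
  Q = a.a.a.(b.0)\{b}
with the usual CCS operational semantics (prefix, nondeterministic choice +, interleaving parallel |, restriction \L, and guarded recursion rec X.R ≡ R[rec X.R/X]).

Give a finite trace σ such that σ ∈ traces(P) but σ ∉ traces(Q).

ab

LTS(P): 4 reachable states
  m0 = a.b.a.(b.0)\{b} ⊢ —a→ m1
  m1 = b.a.(b.0)\{b} ⊢ —b→ m2
  m2 = a.(b.0)\{b} ⊢ —a→ m3
  m3 = (b.0)\{b} ⊢ stopped
LTS(Q): 4 reachable states
  n0 = a.a.a.(b.0)\{b} ⊢ —a→ n1
  n1 = a.a.(b.0)\{b} ⊢ —a→ n2
  n2 = a.(b.0)\{b} ⊢ —a→ n3
  n3 = (b.0)\{b} ⊢ stopped
Run σ = ⟨ab⟩ on P: start {m0}
  after a @ step 1: {m1}
  after b @ step 2: {m2}
  — P admits the full trace.
Run σ = ⟨ab⟩ on Q: start {n0}
  after a @ step 1: {n1}
  after b @ step 2: ∅ (Q stuck)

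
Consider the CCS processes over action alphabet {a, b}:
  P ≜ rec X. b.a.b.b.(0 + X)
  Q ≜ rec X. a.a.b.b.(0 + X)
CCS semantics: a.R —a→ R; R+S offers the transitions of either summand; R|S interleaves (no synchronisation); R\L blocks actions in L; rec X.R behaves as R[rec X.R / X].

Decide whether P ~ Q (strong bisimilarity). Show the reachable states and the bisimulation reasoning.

P ≁ Q

LTS(P): 5 reachable states
  p0 = rec X. b.a.b.b.(0 + X) ⊢ =b=> p1
  p1 = a.b.b.(0 + (rec X. b.a.b.b.(0 + X))) ⊢ =a=> p2
  p2 = b.b.(0 + (rec X. b.a.b.b.(0 + X))) ⊢ =b=> p3
  p3 = b.(0 + (rec X. b.a.b.b.(0 + X))) ⊢ =b=> p4
  p4 = 0 + (rec X. b.a.b.b.(0 + X)) ⊢ =b=> p1
LTS(Q): 5 reachable states
  q0 = rec X. a.a.b.b.(0 + X) ⊢ =a=> q1
  q1 = a.b.b.(0 + (rec X. a.a.b.b.(0 + X))) ⊢ =a=> q2
  q2 = b.b.(0 + (rec X. a.a.b.b.(0 + X))) ⊢ =b=> q3
  q3 = b.(0 + (rec X. a.a.b.b.(0 + X))) ⊢ =b=> q4
  q4 = 0 + (rec X. a.a.b.b.(0 + X)) ⊢ =a=> q1
Bisimilarity quotient blocks:
  B0 = {p0, p4}
  B1 = {p1}
  B2 = {p2}
  B3 = {p3}
  B4 = {q0, q4}
  B5 = {q1}
  B6 = {q2}
  B7 = {q3}
p0 ∈ B0, q0 ∈ B4 → different blocks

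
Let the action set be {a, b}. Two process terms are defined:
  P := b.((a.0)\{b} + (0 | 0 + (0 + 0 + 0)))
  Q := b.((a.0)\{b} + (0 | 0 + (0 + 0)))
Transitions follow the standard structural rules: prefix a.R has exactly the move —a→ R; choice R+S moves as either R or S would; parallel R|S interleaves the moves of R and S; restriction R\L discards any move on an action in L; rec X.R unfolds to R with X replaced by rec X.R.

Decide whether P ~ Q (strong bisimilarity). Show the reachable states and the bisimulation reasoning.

bisimilar

P's transition system — 3 states:
  u0 = b.((a.0)\{b} + (0 | 0 + (0 + 0 + 0))) :: =b=> u1
  u1 = (a.0)\{b} + (0 | 0 + (0 + 0 + 0)) :: =a=> u2
  u2 = 0\{b} :: stopped
Q's transition system — 3 states:
  v0 = b.((a.0)\{b} + (0 | 0 + (0 + 0))) :: =b=> v1
  v1 = (a.0)\{b} + (0 | 0 + (0 + 0)) :: =a=> v2
  v2 = 0\{b} :: stopped
Partition-refinement fixed point:
  B0 = {u0, v0}
  B1 = {u1, v1}
  B2 = {u2, v2}
u0 ∈ B0, v0 ∈ B0 → same block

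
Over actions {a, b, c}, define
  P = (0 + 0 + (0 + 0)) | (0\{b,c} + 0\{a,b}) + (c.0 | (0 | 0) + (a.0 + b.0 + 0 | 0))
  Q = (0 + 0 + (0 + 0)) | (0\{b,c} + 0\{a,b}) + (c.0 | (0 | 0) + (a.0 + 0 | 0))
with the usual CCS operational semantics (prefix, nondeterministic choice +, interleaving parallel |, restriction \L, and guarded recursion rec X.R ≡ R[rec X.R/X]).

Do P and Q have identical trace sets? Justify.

NO — witness ⟨b⟩

Reachable graph of P (3 states):
  p0 = (0 + 0 + (0 + 0)) | (0\{b,c} + 0\{a,b}) + (c.0 | (0 | 0) + (a.0 + b.0 + 0 | 0)) :: ··a··> p1, ··b··> p1, ··c··> p2
  p1 = 0 :: stopped
  p2 = 0 | (0 | 0) :: stopped
Reachable graph of Q (3 states):
  q0 = (0 + 0 + (0 + 0)) | (0\{b,c} + 0\{a,b}) + (c.0 | (0 | 0) + (a.0 + 0 | 0)) :: ··a··> q1, ··c··> q2
  q1 = 0 :: stopped
  q2 = 0 | (0 | 0) :: stopped
Trace ⟨b⟩ through P, begin at {p0}:
  after b @ step 1: {p1}
  P completes σ.
Trace ⟨b⟩ through Q, begin at {q0}:
  after b @ step 1: ∅ (Q stuck)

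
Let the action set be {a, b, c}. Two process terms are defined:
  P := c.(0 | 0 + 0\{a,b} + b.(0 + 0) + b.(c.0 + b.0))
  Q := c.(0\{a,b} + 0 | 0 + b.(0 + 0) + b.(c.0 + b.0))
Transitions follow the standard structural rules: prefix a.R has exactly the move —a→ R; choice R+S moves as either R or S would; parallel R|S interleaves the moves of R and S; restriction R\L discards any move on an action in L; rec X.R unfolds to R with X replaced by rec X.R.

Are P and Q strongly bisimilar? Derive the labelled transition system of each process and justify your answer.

Reachable graph of P (5 states):
  p0 = c.(0 | 0 + 0\{a,b} + b.(0 + 0) + b.(c.0 + b.0)) :: —c→ p1
  p1 = 0 | 0 + 0\{a,b} + b.(0 + 0) + b.(c.0 + b.0) :: —b→ p2, —b→ p3
  p2 = 0 + 0 :: (no moves)
  p3 = c.0 + b.0 :: —b→ p4, —c→ p4
  p4 = 0 :: (no moves)
Reachable graph of Q (5 states):
  q0 = c.(0\{a,b} + 0 | 0 + b.(0 + 0) + b.(c.0 + b.0)) :: —c→ q1
  q1 = 0\{a,b} + 0 | 0 + b.(0 + 0) + b.(c.0 + b.0) :: —b→ q2, —b→ q3
  q2 = 0 + 0 :: (no moves)
  q3 = c.0 + b.0 :: —b→ q4, —c→ q4
  q4 = 0 :: (no moves)
Partition-refinement fixed point:
  B0 = {p0, q0}
  B1 = {p1, q1}
  B2 = {p2, p4, q2, q4}
  B3 = {p3, q3}
p0 ∈ B0, q0 ∈ B0 → same block

P ~ Q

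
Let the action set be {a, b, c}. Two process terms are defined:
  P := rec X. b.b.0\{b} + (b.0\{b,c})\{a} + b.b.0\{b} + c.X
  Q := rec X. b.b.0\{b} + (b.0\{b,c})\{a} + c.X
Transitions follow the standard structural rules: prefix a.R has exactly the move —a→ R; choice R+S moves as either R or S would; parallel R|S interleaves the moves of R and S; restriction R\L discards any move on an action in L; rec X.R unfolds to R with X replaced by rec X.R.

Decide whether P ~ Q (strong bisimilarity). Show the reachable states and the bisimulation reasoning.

YES

LTS(P): 4 reachable states
  m0 = rec X. b.b.0\{b} + (b.0\{b,c})\{a} + b.b.0\{b} + c.X has moves --b--▸ m1, --b--▸ m2, --c--▸ m0
  m1 = 0\{b,c}\{a} has moves (no moves)
  m2 = b.0\{b} has moves --b--▸ m3
  m3 = 0\{b} has moves (no moves)
LTS(Q): 4 reachable states
  n0 = rec X. b.b.0\{b} + (b.0\{b,c})\{a} + c.X has moves --b--▸ n1, --b--▸ n2, --c--▸ n0
  n1 = 0\{b,c}\{a} has moves (no moves)
  n2 = b.0\{b} has moves --b--▸ n3
  n3 = 0\{b} has moves (no moves)
Partition-refinement fixed point:
  B0 = {m0, n0}
  B1 = {m2, n2}
  B2 = {m1, m3, n1, n3}
m0 ∈ B0, n0 ∈ B0 → same block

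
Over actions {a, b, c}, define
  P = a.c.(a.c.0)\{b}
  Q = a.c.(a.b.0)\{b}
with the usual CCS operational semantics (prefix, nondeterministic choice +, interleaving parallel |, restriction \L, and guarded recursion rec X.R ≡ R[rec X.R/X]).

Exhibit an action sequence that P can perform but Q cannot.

acac

LTS(P): 5 reachable states
  m0 = a.c.(a.c.0)\{b} has moves -a-> m1
  m1 = c.(a.c.0)\{b} has moves -c-> m2
  m2 = (a.c.0)\{b} has moves -a-> m3
  m3 = (c.0)\{b} has moves -c-> m4
  m4 = 0\{b} has moves ∅
LTS(Q): 4 reachable states
  n0 = a.c.(a.b.0)\{b} has moves -a-> n1
  n1 = c.(a.b.0)\{b} has moves -c-> n2
  n2 = (a.b.0)\{b} has moves -a-> n3
  n3 = (b.0)\{b} has moves ∅
Trace ⟨acac⟩ through P, begin at {m0}:
  step 1 (a): {m1}
  step 2 (c): {m2}
  step 3 (a): {m3}
  step 4 (c): {m4}
  P completes σ.
Trace ⟨acac⟩ through Q, begin at {n0}:
  step 1 (a): {n1}
  step 2 (c): {n2}
  step 3 (a): {n3}
  step 4 (c): no successor for Q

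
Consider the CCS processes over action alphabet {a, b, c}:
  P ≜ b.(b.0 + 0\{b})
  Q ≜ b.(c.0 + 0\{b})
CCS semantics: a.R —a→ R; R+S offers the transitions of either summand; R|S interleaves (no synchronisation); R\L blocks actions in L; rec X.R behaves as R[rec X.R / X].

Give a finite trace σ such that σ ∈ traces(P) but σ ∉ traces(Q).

bb

LTS(P): 3 reachable states
  p0 = b.(b.0 + 0\{b}) | —b→ p1
  p1 = b.0 + 0\{b} | —b→ p2
  p2 = 0 | stopped
LTS(Q): 3 reachable states
  q0 = b.(c.0 + 0\{b}) | —b→ q1
  q1 = c.0 + 0\{b} | —c→ q2
  q2 = 0 | stopped
Executing bb from P (initial set {p0}):
  [1] b ⇒ {p1}
  [2] b ⇒ {p2}
  — P admits the full trace.
Executing bb from Q (initial set {q0}):
  [1] b ⇒ {q1}
  [2] b ⇒ ∅  — Q cannot continue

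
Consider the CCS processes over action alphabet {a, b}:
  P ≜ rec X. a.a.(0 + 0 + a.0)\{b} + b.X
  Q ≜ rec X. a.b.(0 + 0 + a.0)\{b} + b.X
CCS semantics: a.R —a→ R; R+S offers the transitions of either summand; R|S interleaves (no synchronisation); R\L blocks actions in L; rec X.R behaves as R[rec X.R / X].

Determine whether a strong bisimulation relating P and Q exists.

not bisimilar

LTS(P): 4 reachable states
  s0 = rec X. a.a.(0 + 0 + a.0)\{b} + b.X has moves -a-> s1, -b-> s0
  s1 = a.(0 + 0 + a.0)\{b} has moves -a-> s2
  s2 = (0 + 0 + a.0)\{b} has moves -a-> s3
  s3 = 0\{b} has moves deadlocked
LTS(Q): 4 reachable states
  t0 = rec X. a.b.(0 + 0 + a.0)\{b} + b.X has moves -a-> t1, -b-> t0
  t1 = b.(0 + 0 + a.0)\{b} has moves -b-> t2
  t2 = (0 + 0 + a.0)\{b} has moves -a-> t3
  t3 = 0\{b} has moves deadlocked
Bisimilarity quotient blocks:
  B0 = {s0}
  B1 = {s1}
  B2 = {s2, t2}
  B3 = {s3, t3}
  B4 = {t0}
  B5 = {t1}
s0 ∈ B0, t0 ∈ B4 → different blocks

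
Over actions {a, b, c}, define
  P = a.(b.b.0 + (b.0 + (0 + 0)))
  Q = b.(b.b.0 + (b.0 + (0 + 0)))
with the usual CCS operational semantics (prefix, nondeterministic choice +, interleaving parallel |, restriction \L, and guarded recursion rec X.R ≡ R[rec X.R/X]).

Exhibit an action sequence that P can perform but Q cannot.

a

LTS(P): 4 reachable states
  m0 = a.(b.b.0 + (b.0 + (0 + 0))) | ··a··> m1
  m1 = b.b.0 + (b.0 + (0 + 0)) | ··b··> m2, ··b··> m3
  m2 = 0 | ∅
  m3 = b.0 | ··b··> m2
LTS(Q): 4 reachable states
  n0 = b.(b.b.0 + (b.0 + (0 + 0))) | ··b··> n1
  n1 = b.b.0 + (b.0 + (0 + 0)) | ··b··> n2, ··b··> n3
  n2 = 0 | ∅
  n3 = b.0 | ··b··> n2
Trace ⟨a⟩ through P, begin at {m0}:
  [1] a ⇒ {m1}
  P completes σ.
Trace ⟨a⟩ through Q, begin at {n0}:
  [1] a ⇒ ∅ (Q stuck)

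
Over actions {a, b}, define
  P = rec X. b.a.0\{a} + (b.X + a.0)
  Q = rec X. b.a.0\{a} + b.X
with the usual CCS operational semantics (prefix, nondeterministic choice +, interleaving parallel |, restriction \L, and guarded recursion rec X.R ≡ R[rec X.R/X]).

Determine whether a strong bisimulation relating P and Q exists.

P's transition system — 4 states:
  p0 = rec X. b.a.0\{a} + (b.X + a.0) → -a-> p1, -b-> p0, -b-> p2
  p1 = 0 → stopped
  p2 = a.0\{a} → -a-> p3
  p3 = 0\{a} → stopped
Q's transition system — 3 states:
  q0 = rec X. b.a.0\{a} + b.X → -b-> q0, -b-> q1
  q1 = a.0\{a} → -a-> q2
  q2 = 0\{a} → stopped
Partition-refinement fixed point:
  B0 = {p0}
  B1 = {p1, p3, q2}
  B2 = {p2, q1}
  B3 = {q0}
p0 ∈ B0, q0 ∈ B3 → different blocks

not bisimilar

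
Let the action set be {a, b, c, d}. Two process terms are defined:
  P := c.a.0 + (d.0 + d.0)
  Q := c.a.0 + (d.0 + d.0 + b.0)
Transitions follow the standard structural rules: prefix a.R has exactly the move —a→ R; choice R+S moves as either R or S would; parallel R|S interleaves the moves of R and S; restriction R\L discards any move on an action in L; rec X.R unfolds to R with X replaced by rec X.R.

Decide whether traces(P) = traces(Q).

NO — witness ⟨b⟩

P's transition system — 3 states:
  p0 = c.a.0 + (d.0 + d.0) has moves =c=> p1, =d=> p2
  p1 = a.0 has moves =a=> p2
  p2 = 0 has moves (no moves)
Q's transition system — 3 states:
  q0 = c.a.0 + (d.0 + d.0 + b.0) has moves =b=> q1, =c=> q2, =d=> q1
  q1 = 0 has moves (no moves)
  q2 = a.0 has moves =a=> q1
Executing b from Q (initial set {q0}):
  [1] b ⇒ {q1}
  Q completes σ.
Executing b from P (initial set {p0}):
  [1] b ⇒ no successor for P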